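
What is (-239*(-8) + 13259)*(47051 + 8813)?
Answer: 847512744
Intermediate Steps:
(-239*(-8) + 13259)*(47051 + 8813) = (1912 + 13259)*55864 = 15171*55864 = 847512744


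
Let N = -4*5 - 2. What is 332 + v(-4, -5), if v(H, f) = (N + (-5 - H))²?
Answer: 861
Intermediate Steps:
N = -22 (N = -20 - 2 = -22)
v(H, f) = (-27 - H)² (v(H, f) = (-22 + (-5 - H))² = (-27 - H)²)
332 + v(-4, -5) = 332 + (27 - 4)² = 332 + 23² = 332 + 529 = 861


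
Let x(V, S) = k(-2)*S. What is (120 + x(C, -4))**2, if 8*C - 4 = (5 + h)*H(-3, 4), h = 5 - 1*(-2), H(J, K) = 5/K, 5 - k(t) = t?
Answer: 8464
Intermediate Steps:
k(t) = 5 - t
h = 7 (h = 5 + 2 = 7)
C = 19/8 (C = 1/2 + ((5 + 7)*(5/4))/8 = 1/2 + (12*(5*(1/4)))/8 = 1/2 + (12*(5/4))/8 = 1/2 + (1/8)*15 = 1/2 + 15/8 = 19/8 ≈ 2.3750)
x(V, S) = 7*S (x(V, S) = (5 - 1*(-2))*S = (5 + 2)*S = 7*S)
(120 + x(C, -4))**2 = (120 + 7*(-4))**2 = (120 - 28)**2 = 92**2 = 8464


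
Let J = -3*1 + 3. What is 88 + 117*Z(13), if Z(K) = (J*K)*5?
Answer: 88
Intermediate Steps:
J = 0 (J = -3 + 3 = 0)
Z(K) = 0 (Z(K) = (0*K)*5 = 0*5 = 0)
88 + 117*Z(13) = 88 + 117*0 = 88 + 0 = 88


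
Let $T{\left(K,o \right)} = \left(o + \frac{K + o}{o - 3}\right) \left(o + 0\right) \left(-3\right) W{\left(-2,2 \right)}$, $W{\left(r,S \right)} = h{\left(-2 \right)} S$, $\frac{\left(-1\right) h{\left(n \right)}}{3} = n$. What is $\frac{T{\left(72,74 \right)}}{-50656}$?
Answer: $\frac{449550}{112393} \approx 3.9998$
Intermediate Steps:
$h{\left(n \right)} = - 3 n$
$W{\left(r,S \right)} = 6 S$ ($W{\left(r,S \right)} = \left(-3\right) \left(-2\right) S = 6 S$)
$T{\left(K,o \right)} = - 36 o \left(o + \frac{K + o}{-3 + o}\right)$ ($T{\left(K,o \right)} = \left(o + \frac{K + o}{o - 3}\right) \left(o + 0\right) \left(-3\right) 6 \cdot 2 = \left(o + \frac{K + o}{-3 + o}\right) o \left(-3\right) 12 = o \left(o + \frac{K + o}{-3 + o}\right) \left(-3\right) 12 = - 3 o \left(o + \frac{K + o}{-3 + o}\right) 12 = - 36 o \left(o + \frac{K + o}{-3 + o}\right)$)
$\frac{T{\left(72,74 \right)}}{-50656} = \frac{36 \cdot 74 \frac{1}{-3 + 74} \left(\left(-1\right) 72 - 74^{2} + 2 \cdot 74\right)}{-50656} = 36 \cdot 74 \cdot \frac{1}{71} \left(-72 - 5476 + 148\right) \left(- \frac{1}{50656}\right) = 36 \cdot 74 \cdot \frac{1}{71} \left(-5400\right) \left(- \frac{1}{50656}\right) = \left(- \frac{14385600}{71}\right) \left(- \frac{1}{50656}\right) = \frac{449550}{112393}$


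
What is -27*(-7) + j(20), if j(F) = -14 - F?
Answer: 155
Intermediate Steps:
-27*(-7) + j(20) = -27*(-7) + (-14 - 1*20) = 189 + (-14 - 20) = 189 - 34 = 155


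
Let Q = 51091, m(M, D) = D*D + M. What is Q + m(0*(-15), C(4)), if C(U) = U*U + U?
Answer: 51491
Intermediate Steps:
C(U) = U + U**2 (C(U) = U**2 + U = U + U**2)
m(M, D) = M + D**2 (m(M, D) = D**2 + M = M + D**2)
Q + m(0*(-15), C(4)) = 51091 + (0*(-15) + (4*(1 + 4))**2) = 51091 + (0 + (4*5)**2) = 51091 + (0 + 20**2) = 51091 + (0 + 400) = 51091 + 400 = 51491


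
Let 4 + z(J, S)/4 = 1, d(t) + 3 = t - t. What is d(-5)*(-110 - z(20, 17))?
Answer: 294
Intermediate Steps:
d(t) = -3 (d(t) = -3 + (t - t) = -3 + 0 = -3)
z(J, S) = -12 (z(J, S) = -16 + 4*1 = -16 + 4 = -12)
d(-5)*(-110 - z(20, 17)) = -3*(-110 - 1*(-12)) = -3*(-110 + 12) = -3*(-98) = 294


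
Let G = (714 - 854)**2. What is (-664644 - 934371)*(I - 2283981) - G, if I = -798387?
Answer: 4928752647920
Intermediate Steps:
G = 19600 (G = (-140)**2 = 19600)
(-664644 - 934371)*(I - 2283981) - G = (-664644 - 934371)*(-798387 - 2283981) - 1*19600 = -1599015*(-3082368) - 19600 = 4928752667520 - 19600 = 4928752647920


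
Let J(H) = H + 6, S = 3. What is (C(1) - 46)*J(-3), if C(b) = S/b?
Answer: -129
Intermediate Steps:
J(H) = 6 + H
C(b) = 3/b
(C(1) - 46)*J(-3) = (3/1 - 46)*(6 - 3) = (3*1 - 46)*3 = (3 - 46)*3 = -43*3 = -129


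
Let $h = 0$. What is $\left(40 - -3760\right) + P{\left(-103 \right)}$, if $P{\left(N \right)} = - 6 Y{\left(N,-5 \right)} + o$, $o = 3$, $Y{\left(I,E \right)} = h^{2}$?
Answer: $3803$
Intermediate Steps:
$Y{\left(I,E \right)} = 0$ ($Y{\left(I,E \right)} = 0^{2} = 0$)
$P{\left(N \right)} = 3$ ($P{\left(N \right)} = \left(-6\right) 0 + 3 = 0 + 3 = 3$)
$\left(40 - -3760\right) + P{\left(-103 \right)} = \left(40 - -3760\right) + 3 = \left(40 + 3760\right) + 3 = 3800 + 3 = 3803$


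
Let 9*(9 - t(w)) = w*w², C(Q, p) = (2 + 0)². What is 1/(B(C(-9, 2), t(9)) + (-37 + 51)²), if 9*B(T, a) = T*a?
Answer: 1/164 ≈ 0.0060976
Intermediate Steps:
C(Q, p) = 4 (C(Q, p) = 2² = 4)
t(w) = 9 - w³/9 (t(w) = 9 - w*w²/9 = 9 - w³/9)
B(T, a) = T*a/9 (B(T, a) = (T*a)/9 = T*a/9)
1/(B(C(-9, 2), t(9)) + (-37 + 51)²) = 1/((⅑)*4*(9 - ⅑*9³) + (-37 + 51)²) = 1/((⅑)*4*(9 - ⅑*729) + 14²) = 1/((⅑)*4*(9 - 81) + 196) = 1/((⅑)*4*(-72) + 196) = 1/(-32 + 196) = 1/164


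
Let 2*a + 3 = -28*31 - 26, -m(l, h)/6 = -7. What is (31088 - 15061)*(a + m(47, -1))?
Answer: -13029951/2 ≈ -6.5150e+6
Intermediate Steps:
m(l, h) = 42 (m(l, h) = -6*(-7) = 42)
a = -897/2 (a = -3/2 + (-28*31 - 26)/2 = -3/2 + (-868 - 26)/2 = -3/2 + (½)*(-894) = -3/2 - 447 = -897/2 ≈ -448.50)
(31088 - 15061)*(a + m(47, -1)) = (31088 - 15061)*(-897/2 + 42) = 16027*(-813/2) = -13029951/2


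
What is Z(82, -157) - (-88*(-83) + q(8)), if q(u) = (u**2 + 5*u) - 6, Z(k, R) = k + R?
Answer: -7477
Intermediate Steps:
Z(k, R) = R + k
q(u) = -6 + u**2 + 5*u
Z(82, -157) - (-88*(-83) + q(8)) = (-157 + 82) - (-88*(-83) + (-6 + 8**2 + 5*8)) = -75 - (7304 + (-6 + 64 + 40)) = -75 - (7304 + 98) = -75 - 1*7402 = -75 - 7402 = -7477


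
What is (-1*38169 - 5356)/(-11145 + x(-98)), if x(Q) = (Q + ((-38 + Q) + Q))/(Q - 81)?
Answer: 7790975/1994623 ≈ 3.9060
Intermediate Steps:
x(Q) = (-38 + 3*Q)/(-81 + Q) (x(Q) = (Q + (-38 + 2*Q))/(-81 + Q) = (-38 + 3*Q)/(-81 + Q))
(-1*38169 - 5356)/(-11145 + x(-98)) = (-1*38169 - 5356)/(-11145 + (-38 + 3*(-98))/(-81 - 98)) = (-38169 - 5356)/(-11145 + (-38 - 294)/(-179)) = -43525/(-11145 - 1/179*(-332)) = -43525/(-11145 + 332/179) = -43525/(-1994623/179) = -43525*(-179/1994623) = 7790975/1994623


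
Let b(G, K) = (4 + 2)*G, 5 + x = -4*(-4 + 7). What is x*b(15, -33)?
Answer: -1530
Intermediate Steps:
x = -17 (x = -5 - 4*(-4 + 7) = -5 - 4*3 = -5 - 12 = -17)
b(G, K) = 6*G
x*b(15, -33) = -102*15 = -17*90 = -1530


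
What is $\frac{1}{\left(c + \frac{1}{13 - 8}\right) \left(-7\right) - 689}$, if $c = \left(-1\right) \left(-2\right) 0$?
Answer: $- \frac{5}{3452} \approx -0.0014484$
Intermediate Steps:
$c = 0$ ($c = 2 \cdot 0 = 0$)
$\frac{1}{\left(c + \frac{1}{13 - 8}\right) \left(-7\right) - 689} = \frac{1}{\left(0 + \frac{1}{13 - 8}\right) \left(-7\right) - 689} = \frac{1}{\left(0 + \frac{1}{5}\right) \left(-7\right) - 689} = \frac{1}{\frac{1}{5} \left(-7\right) - 689} = \frac{1}{- \frac{7}{5} - 689} = \frac{1}{- \frac{3452}{5}} = - \frac{5}{3452}$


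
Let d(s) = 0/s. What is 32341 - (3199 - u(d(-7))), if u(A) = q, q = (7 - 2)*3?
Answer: 29157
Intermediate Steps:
d(s) = 0
q = 15 (q = 5*3 = 15)
u(A) = 15
32341 - (3199 - u(d(-7))) = 32341 - (3199 - 1*15) = 32341 - (3199 - 15) = 32341 - 1*3184 = 32341 - 3184 = 29157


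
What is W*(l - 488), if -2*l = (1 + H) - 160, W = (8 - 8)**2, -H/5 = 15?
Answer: 0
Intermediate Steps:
H = -75 (H = -5*15 = -75)
W = 0 (W = 0**2 = 0)
l = 117 (l = -((1 - 75) - 160)/2 = -(-74 - 160)/2 = -1/2*(-234) = 117)
W*(l - 488) = 0*(117 - 488) = 0*(-371) = 0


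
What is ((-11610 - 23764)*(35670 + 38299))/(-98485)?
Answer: 2616579406/98485 ≈ 26568.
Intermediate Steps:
((-11610 - 23764)*(35670 + 38299))/(-98485) = -35374*73969*(-1/98485) = -2616579406*(-1/98485) = 2616579406/98485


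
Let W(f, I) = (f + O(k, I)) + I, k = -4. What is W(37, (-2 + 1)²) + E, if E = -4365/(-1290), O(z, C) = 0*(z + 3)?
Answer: 3559/86 ≈ 41.384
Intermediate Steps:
O(z, C) = 0 (O(z, C) = 0*(3 + z) = 0)
W(f, I) = I + f (W(f, I) = (f + 0) + I = f + I = I + f)
E = 291/86 (E = -4365*(-1/1290) = 291/86 ≈ 3.3837)
W(37, (-2 + 1)²) + E = ((-2 + 1)² + 37) + 291/86 = ((-1)² + 37) + 291/86 = (1 + 37) + 291/86 = 38 + 291/86 = 3559/86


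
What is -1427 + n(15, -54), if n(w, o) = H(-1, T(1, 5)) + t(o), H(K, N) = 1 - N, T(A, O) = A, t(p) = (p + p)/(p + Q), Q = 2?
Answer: -18524/13 ≈ -1424.9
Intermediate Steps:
t(p) = 2*p/(2 + p) (t(p) = (p + p)/(p + 2) = (2*p)/(2 + p) = 2*p/(2 + p))
n(w, o) = 2*o/(2 + o) (n(w, o) = (1 - 1*1) + 2*o/(2 + o) = (1 - 1) + 2*o/(2 + o) = 0 + 2*o/(2 + o) = 2*o/(2 + o))
-1427 + n(15, -54) = -1427 + 2*(-54)/(2 - 54) = -1427 + 2*(-54)/(-52) = -1427 + 2*(-54)*(-1/52) = -1427 + 27/13 = -18524/13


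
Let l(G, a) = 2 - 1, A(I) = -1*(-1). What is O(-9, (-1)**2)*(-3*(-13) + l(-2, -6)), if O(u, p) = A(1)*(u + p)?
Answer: -320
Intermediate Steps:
A(I) = 1
l(G, a) = 1
O(u, p) = p + u (O(u, p) = 1*(u + p) = 1*(p + u) = p + u)
O(-9, (-1)**2)*(-3*(-13) + l(-2, -6)) = ((-1)**2 - 9)*(-3*(-13) + 1) = (1 - 9)*(39 + 1) = -8*40 = -320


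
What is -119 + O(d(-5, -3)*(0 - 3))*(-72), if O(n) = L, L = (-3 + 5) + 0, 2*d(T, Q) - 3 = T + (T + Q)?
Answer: -263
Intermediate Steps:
d(T, Q) = 3/2 + T + Q/2 (d(T, Q) = 3/2 + (T + (T + Q))/2 = 3/2 + (T + (Q + T))/2 = 3/2 + (Q + 2*T)/2 = 3/2 + (T + Q/2) = 3/2 + T + Q/2)
L = 2 (L = 2 + 0 = 2)
O(n) = 2
-119 + O(d(-5, -3)*(0 - 3))*(-72) = -119 + 2*(-72) = -119 - 144 = -263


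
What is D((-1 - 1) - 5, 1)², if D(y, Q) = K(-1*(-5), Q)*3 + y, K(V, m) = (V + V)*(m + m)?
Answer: 2809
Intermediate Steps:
K(V, m) = 4*V*m (K(V, m) = (2*V)*(2*m) = 4*V*m)
D(y, Q) = y + 60*Q (D(y, Q) = (4*(-1*(-5))*Q)*3 + y = (4*5*Q)*3 + y = (20*Q)*3 + y = 60*Q + y = y + 60*Q)
D((-1 - 1) - 5, 1)² = (((-1 - 1) - 5) + 60*1)² = ((-2 - 5) + 60)² = (-7 + 60)² = 53² = 2809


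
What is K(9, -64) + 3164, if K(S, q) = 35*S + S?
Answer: 3488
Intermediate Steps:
K(S, q) = 36*S
K(9, -64) + 3164 = 36*9 + 3164 = 324 + 3164 = 3488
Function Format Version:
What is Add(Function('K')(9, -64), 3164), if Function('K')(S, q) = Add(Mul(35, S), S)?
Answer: 3488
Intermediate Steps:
Function('K')(S, q) = Mul(36, S)
Add(Function('K')(9, -64), 3164) = Add(Mul(36, 9), 3164) = Add(324, 3164) = 3488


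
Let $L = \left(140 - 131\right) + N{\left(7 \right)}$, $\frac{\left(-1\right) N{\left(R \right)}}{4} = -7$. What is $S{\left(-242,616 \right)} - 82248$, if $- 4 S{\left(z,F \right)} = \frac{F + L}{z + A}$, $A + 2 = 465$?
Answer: $- \frac{72707885}{884} \approx -82249.0$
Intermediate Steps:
$A = 463$ ($A = -2 + 465 = 463$)
$N{\left(R \right)} = 28$ ($N{\left(R \right)} = \left(-4\right) \left(-7\right) = 28$)
$L = 37$ ($L = \left(140 - 131\right) + 28 = 9 + 28 = 37$)
$S{\left(z,F \right)} = - \frac{37 + F}{4 \left(463 + z\right)}$ ($S{\left(z,F \right)} = - \frac{\left(F + 37\right) \frac{1}{z + 463}}{4} = - \frac{\left(37 + F\right) \frac{1}{463 + z}}{4} = - \frac{\frac{1}{463 + z} \left(37 + F\right)}{4} = - \frac{37 + F}{4 \left(463 + z\right)}$)
$S{\left(-242,616 \right)} - 82248 = \frac{-37 - 616}{4 \left(463 - 242\right)} - 82248 = \frac{-37 - 616}{4 \cdot 221} - 82248 = \frac{1}{4} \cdot \frac{1}{221} \left(-653\right) - 82248 = - \frac{653}{884} - 82248 = - \frac{72707885}{884}$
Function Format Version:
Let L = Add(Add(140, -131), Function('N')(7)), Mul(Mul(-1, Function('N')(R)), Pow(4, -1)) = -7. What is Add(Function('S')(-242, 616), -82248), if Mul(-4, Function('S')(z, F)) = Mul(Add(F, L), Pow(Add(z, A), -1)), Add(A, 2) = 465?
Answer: Rational(-72707885, 884) ≈ -82249.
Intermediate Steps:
A = 463 (A = Add(-2, 465) = 463)
Function('N')(R) = 28 (Function('N')(R) = Mul(-4, -7) = 28)
L = 37 (L = Add(Add(140, -131), 28) = Add(9, 28) = 37)
Function('S')(z, F) = Mul(Rational(-1, 4), Pow(Add(463, z), -1), Add(37, F)) (Function('S')(z, F) = Mul(Rational(-1, 4), Mul(Add(F, 37), Pow(Add(z, 463), -1))) = Mul(Rational(-1, 4), Mul(Add(37, F), Pow(Add(463, z), -1))) = Mul(Rational(-1, 4), Mul(Pow(Add(463, z), -1), Add(37, F))) = Mul(Rational(-1, 4), Pow(Add(463, z), -1), Add(37, F)))
Add(Function('S')(-242, 616), -82248) = Add(Mul(Rational(1, 4), Pow(Add(463, -242), -1), Add(-37, Mul(-1, 616))), -82248) = Add(Mul(Rational(1, 4), Pow(221, -1), Add(-37, -616)), -82248) = Add(Mul(Rational(1, 4), Rational(1, 221), -653), -82248) = Add(Rational(-653, 884), -82248) = Rational(-72707885, 884)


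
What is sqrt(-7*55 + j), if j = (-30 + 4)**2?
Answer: sqrt(291) ≈ 17.059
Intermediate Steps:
j = 676 (j = (-26)**2 = 676)
sqrt(-7*55 + j) = sqrt(-7*55 + 676) = sqrt(-385 + 676) = sqrt(291)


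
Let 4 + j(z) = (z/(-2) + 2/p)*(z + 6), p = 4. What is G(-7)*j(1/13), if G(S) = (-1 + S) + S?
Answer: 3030/169 ≈ 17.929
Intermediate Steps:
G(S) = -1 + 2*S
j(z) = -4 + (1/2 - z/2)*(6 + z) (j(z) = -4 + (z/(-2) + 2/4)*(z + 6) = -4 + (z*(-1/2) + 2*(1/4))*(6 + z) = -4 + (-z/2 + 1/2)*(6 + z) = -4 + (1/2 - z/2)*(6 + z))
G(-7)*j(1/13) = (-1 + 2*(-7))*(-1 - 5/2/13 - (1/13)**2/2) = (-1 - 14)*(-1 - 5/2*1/13 - (1/13)**2/2) = -15*(-1 - 5/26 - 1/2*1/169) = -15*(-1 - 5/26 - 1/338) = -15*(-202/169) = 3030/169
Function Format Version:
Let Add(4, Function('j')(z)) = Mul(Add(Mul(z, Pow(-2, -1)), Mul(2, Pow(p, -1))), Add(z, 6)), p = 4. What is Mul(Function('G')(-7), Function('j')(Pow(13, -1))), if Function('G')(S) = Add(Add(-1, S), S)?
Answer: Rational(3030, 169) ≈ 17.929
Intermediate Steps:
Function('G')(S) = Add(-1, Mul(2, S))
Function('j')(z) = Add(-4, Mul(Add(Rational(1, 2), Mul(Rational(-1, 2), z)), Add(6, z))) (Function('j')(z) = Add(-4, Mul(Add(Mul(z, Pow(-2, -1)), Mul(2, Pow(4, -1))), Add(z, 6))) = Add(-4, Mul(Add(Mul(z, Rational(-1, 2)), Mul(2, Rational(1, 4))), Add(6, z))) = Add(-4, Mul(Add(Mul(Rational(-1, 2), z), Rational(1, 2)), Add(6, z))) = Add(-4, Mul(Add(Rational(1, 2), Mul(Rational(-1, 2), z)), Add(6, z))))
Mul(Function('G')(-7), Function('j')(Pow(13, -1))) = Mul(Add(-1, Mul(2, -7)), Add(-1, Mul(Rational(-5, 2), Pow(13, -1)), Mul(Rational(-1, 2), Pow(Pow(13, -1), 2)))) = Mul(Add(-1, -14), Add(-1, Mul(Rational(-5, 2), Rational(1, 13)), Mul(Rational(-1, 2), Pow(Rational(1, 13), 2)))) = Mul(-15, Add(-1, Rational(-5, 26), Mul(Rational(-1, 2), Rational(1, 169)))) = Mul(-15, Add(-1, Rational(-5, 26), Rational(-1, 338))) = Mul(-15, Rational(-202, 169)) = Rational(3030, 169)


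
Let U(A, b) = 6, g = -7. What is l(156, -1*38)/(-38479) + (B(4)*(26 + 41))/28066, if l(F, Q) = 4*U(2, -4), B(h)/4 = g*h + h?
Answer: -124085256/539975807 ≈ -0.22980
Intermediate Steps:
B(h) = -24*h (B(h) = 4*(-7*h + h) = 4*(-6*h) = -24*h)
l(F, Q) = 24 (l(F, Q) = 4*6 = 24)
l(156, -1*38)/(-38479) + (B(4)*(26 + 41))/28066 = 24/(-38479) + ((-24*4)*(26 + 41))/28066 = 24*(-1/38479) - 96*67*(1/28066) = -24/38479 - 6432*1/28066 = -24/38479 - 3216/14033 = -124085256/539975807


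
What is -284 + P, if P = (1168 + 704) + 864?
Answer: 2452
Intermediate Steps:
P = 2736 (P = 1872 + 864 = 2736)
-284 + P = -284 + 2736 = 2452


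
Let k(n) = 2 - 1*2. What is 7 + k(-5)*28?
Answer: 7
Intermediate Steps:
k(n) = 0 (k(n) = 2 - 2 = 0)
7 + k(-5)*28 = 7 + 0*28 = 7 + 0 = 7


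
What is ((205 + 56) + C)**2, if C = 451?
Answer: 506944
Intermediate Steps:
((205 + 56) + C)**2 = ((205 + 56) + 451)**2 = (261 + 451)**2 = 712**2 = 506944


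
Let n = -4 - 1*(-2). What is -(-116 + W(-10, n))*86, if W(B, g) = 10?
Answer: 9116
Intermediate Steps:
n = -2 (n = -4 + 2 = -2)
-(-116 + W(-10, n))*86 = -(-116 + 10)*86 = -(-106)*86 = -1*(-9116) = 9116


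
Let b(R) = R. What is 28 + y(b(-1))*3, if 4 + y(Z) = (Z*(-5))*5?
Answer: 91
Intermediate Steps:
y(Z) = -4 - 25*Z (y(Z) = -4 + (Z*(-5))*5 = -4 - 5*Z*5 = -4 - 25*Z)
28 + y(b(-1))*3 = 28 + (-4 - 25*(-1))*3 = 28 + (-4 + 25)*3 = 28 + 21*3 = 28 + 63 = 91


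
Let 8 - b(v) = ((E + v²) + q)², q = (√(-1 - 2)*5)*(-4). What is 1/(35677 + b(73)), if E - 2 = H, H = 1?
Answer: -I/(213280*√3 + 28393339*I) ≈ -3.5214e-8 - 4.5815e-10*I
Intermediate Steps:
E = 3 (E = 2 + 1 = 3)
q = -20*I*√3 (q = (√(-3)*5)*(-4) = ((I*√3)*5)*(-4) = (5*I*√3)*(-4) = -20*I*√3 ≈ -34.641*I)
b(v) = 8 - (3 + v² - 20*I*√3)² (b(v) = 8 - ((3 + v²) - 20*I*√3)² = 8 - (3 + v² - 20*I*√3)²)
1/(35677 + b(73)) = 1/(35677 + (8 - (3 + 73² - 20*I*√3)²)) = 1/(35677 + (8 - (3 + 5329 - 20*I*√3)²)) = 1/(35677 + (8 - (5332 - 20*I*√3)²)) = 1/(35685 - (5332 - 20*I*√3)²)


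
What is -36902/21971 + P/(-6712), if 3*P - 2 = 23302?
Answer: -52294619/18433669 ≈ -2.8369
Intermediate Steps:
P = 7768 (P = ⅔ + (⅓)*23302 = ⅔ + 23302/3 = 7768)
-36902/21971 + P/(-6712) = -36902/21971 + 7768/(-6712) = -36902*1/21971 + 7768*(-1/6712) = -36902/21971 - 971/839 = -52294619/18433669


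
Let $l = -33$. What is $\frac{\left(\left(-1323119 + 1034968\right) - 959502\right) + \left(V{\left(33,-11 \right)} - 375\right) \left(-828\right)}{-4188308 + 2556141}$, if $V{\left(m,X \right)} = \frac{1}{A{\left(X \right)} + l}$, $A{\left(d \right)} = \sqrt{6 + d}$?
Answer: $\frac{512609029}{892795349} - \frac{414 i \sqrt{5}}{892795349} \approx 0.57416 - 1.0369 \cdot 10^{-6} i$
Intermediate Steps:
$V{\left(m,X \right)} = \frac{1}{-33 + \sqrt{6 + X}}$ ($V{\left(m,X \right)} = \frac{1}{\sqrt{6 + X} - 33} = \frac{1}{-33 + \sqrt{6 + X}}$)
$\frac{\left(\left(-1323119 + 1034968\right) - 959502\right) + \left(V{\left(33,-11 \right)} - 375\right) \left(-828\right)}{-4188308 + 2556141} = \frac{\left(\left(-1323119 + 1034968\right) - 959502\right) + \left(\frac{1}{-33 + \sqrt{6 - 11}} - 375\right) \left(-828\right)}{-4188308 + 2556141} = \frac{\left(-288151 - 959502\right) + \left(\frac{1}{-33 + \sqrt{-5}} - 375\right) \left(-828\right)}{-1632167} = \left(-1247653 + \left(\frac{1}{-33 + i \sqrt{5}} - 375\right) \left(-828\right)\right) \left(- \frac{1}{1632167}\right) = \left(-1247653 + \left(-375 + \frac{1}{-33 + i \sqrt{5}}\right) \left(-828\right)\right) \left(- \frac{1}{1632167}\right) = \left(-1247653 + \left(310500 - \frac{828}{-33 + i \sqrt{5}}\right)\right) \left(- \frac{1}{1632167}\right) = \left(-937153 - \frac{828}{-33 + i \sqrt{5}}\right) \left(- \frac{1}{1632167}\right) = \frac{937153}{1632167} + \frac{828}{1632167 \left(-33 + i \sqrt{5}\right)}$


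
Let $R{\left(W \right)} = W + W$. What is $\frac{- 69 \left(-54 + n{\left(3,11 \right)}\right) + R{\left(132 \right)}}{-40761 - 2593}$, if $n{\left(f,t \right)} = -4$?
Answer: $- \frac{2133}{21677} \approx -0.098399$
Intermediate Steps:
$R{\left(W \right)} = 2 W$
$\frac{- 69 \left(-54 + n{\left(3,11 \right)}\right) + R{\left(132 \right)}}{-40761 - 2593} = \frac{- 69 \left(-54 - 4\right) + 2 \cdot 132}{-40761 - 2593} = \frac{\left(-69\right) \left(-58\right) + 264}{-43354} = \left(4002 + 264\right) \left(- \frac{1}{43354}\right) = 4266 \left(- \frac{1}{43354}\right) = - \frac{2133}{21677}$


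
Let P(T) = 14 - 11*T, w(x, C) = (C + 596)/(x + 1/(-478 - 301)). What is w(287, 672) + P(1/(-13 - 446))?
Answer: 157710026/8551629 ≈ 18.442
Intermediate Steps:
w(x, C) = (596 + C)/(-1/779 + x) (w(x, C) = (596 + C)/(x + 1/(-779)) = (596 + C)/(x - 1/779) = (596 + C)/(-1/779 + x))
w(287, 672) + P(1/(-13 - 446)) = 779*(596 + 672)/(-1 + 779*287) + (14 - 11/(-13 - 446)) = 779*1268/(-1 + 223573) + (14 - 11/(-459)) = 779*1268/223572 + (14 - 11*(-1/459)) = 779*(1/223572)*1268 + (14 + 11/459) = 246943/55893 + 6437/459 = 157710026/8551629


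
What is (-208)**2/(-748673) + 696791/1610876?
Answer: 451975669079/1206019367548 ≈ 0.37477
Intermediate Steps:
(-208)**2/(-748673) + 696791/1610876 = 43264*(-1/748673) + 696791*(1/1610876) = -43264/748673 + 696791/1610876 = 451975669079/1206019367548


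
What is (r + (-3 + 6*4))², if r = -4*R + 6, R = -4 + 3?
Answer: 961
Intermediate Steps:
R = -1
r = 10 (r = -4*(-1) + 6 = 4 + 6 = 10)
(r + (-3 + 6*4))² = (10 + (-3 + 6*4))² = (10 + (-3 + 24))² = (10 + 21)² = 31² = 961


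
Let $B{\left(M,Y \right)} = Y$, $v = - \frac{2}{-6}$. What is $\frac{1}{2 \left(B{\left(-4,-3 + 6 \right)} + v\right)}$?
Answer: $\frac{3}{20} \approx 0.15$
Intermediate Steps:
$v = \frac{1}{3}$ ($v = \left(-2\right) \left(- \frac{1}{6}\right) = \frac{1}{3} \approx 0.33333$)
$\frac{1}{2 \left(B{\left(-4,-3 + 6 \right)} + v\right)} = \frac{1}{2 \left(\left(-3 + 6\right) + \frac{1}{3}\right)} = \frac{1}{2 \left(3 + \frac{1}{3}\right)} = \frac{1}{2 \cdot \frac{10}{3}} = \frac{1}{\frac{20}{3}} = \frac{3}{20}$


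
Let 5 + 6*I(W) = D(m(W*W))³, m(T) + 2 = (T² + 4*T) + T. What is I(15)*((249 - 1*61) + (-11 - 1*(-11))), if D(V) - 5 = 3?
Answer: 15886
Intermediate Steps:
m(T) = -2 + T² + 5*T (m(T) = -2 + ((T² + 4*T) + T) = -2 + (T² + 5*T) = -2 + T² + 5*T)
D(V) = 8 (D(V) = 5 + 3 = 8)
I(W) = 169/2 (I(W) = -⅚ + (⅙)*8³ = -⅚ + (⅙)*512 = -⅚ + 256/3 = 169/2)
I(15)*((249 - 1*61) + (-11 - 1*(-11))) = 169*((249 - 1*61) + (-11 - 1*(-11)))/2 = 169*((249 - 61) + (-11 + 11))/2 = 169*(188 + 0)/2 = (169/2)*188 = 15886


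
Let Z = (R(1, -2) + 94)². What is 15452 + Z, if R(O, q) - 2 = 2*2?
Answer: 25452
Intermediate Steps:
R(O, q) = 6 (R(O, q) = 2 + 2*2 = 2 + 4 = 6)
Z = 10000 (Z = (6 + 94)² = 100² = 10000)
15452 + Z = 15452 + 10000 = 25452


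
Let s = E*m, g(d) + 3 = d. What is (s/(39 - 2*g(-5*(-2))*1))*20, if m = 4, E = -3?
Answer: -48/5 ≈ -9.6000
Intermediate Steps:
g(d) = -3 + d
s = -12 (s = -3*4 = -12)
(s/(39 - 2*g(-5*(-2))*1))*20 = (-12/(39 - 2*(-3 - 5*(-2))*1))*20 = (-12/(39 - 2*(-3 + 10)*1))*20 = (-12/(39 - 2*7*1))*20 = (-12/(39 - 14*1))*20 = (-12/(39 - 14))*20 = (-12/25)*20 = ((1/25)*(-12))*20 = -12/25*20 = -48/5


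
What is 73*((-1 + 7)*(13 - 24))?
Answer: -4818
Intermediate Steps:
73*((-1 + 7)*(13 - 24)) = 73*(6*(-11)) = 73*(-66) = -4818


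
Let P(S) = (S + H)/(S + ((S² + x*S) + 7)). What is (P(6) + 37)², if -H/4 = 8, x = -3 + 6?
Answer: 6017209/4489 ≈ 1340.4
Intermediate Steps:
x = 3
H = -32 (H = -4*8 = -32)
P(S) = (-32 + S)/(7 + S² + 4*S) (P(S) = (S - 32)/(S + ((S² + 3*S) + 7)) = (-32 + S)/(S + (7 + S² + 3*S)) = (-32 + S)/(7 + S² + 4*S))
(P(6) + 37)² = ((-32 + 6)/(7 + 6² + 4*6) + 37)² = (-26/(7 + 36 + 24) + 37)² = (-26/67 + 37)² = (2453/67)² = 6017209/4489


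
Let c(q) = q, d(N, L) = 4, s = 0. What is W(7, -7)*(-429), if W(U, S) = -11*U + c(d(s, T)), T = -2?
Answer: 31317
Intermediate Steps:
W(U, S) = 4 - 11*U (W(U, S) = -11*U + 4 = 4 - 11*U)
W(7, -7)*(-429) = (4 - 11*7)*(-429) = (4 - 77)*(-429) = -73*(-429) = 31317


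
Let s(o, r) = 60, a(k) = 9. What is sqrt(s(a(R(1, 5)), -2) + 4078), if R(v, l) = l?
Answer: sqrt(4138) ≈ 64.327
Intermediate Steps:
sqrt(s(a(R(1, 5)), -2) + 4078) = sqrt(60 + 4078) = sqrt(4138)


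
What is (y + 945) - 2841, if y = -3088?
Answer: -4984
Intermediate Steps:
(y + 945) - 2841 = (-3088 + 945) - 2841 = -2143 - 2841 = -4984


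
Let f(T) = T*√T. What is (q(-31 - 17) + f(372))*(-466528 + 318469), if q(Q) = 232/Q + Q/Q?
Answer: 1135119/2 - 110155896*√93 ≈ -1.0617e+9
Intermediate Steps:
q(Q) = 1 + 232/Q (q(Q) = 232/Q + 1 = 1 + 232/Q)
f(T) = T^(3/2)
(q(-31 - 17) + f(372))*(-466528 + 318469) = ((232 + (-31 - 17))/(-31 - 17) + 372^(3/2))*(-466528 + 318469) = ((232 - 48)/(-48) + 744*√93)*(-148059) = (-1/48*184 + 744*√93)*(-148059) = (-23/6 + 744*√93)*(-148059) = 1135119/2 - 110155896*√93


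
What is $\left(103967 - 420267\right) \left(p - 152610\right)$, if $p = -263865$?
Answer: $131731042500$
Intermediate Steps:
$\left(103967 - 420267\right) \left(p - 152610\right) = \left(103967 - 420267\right) \left(-263865 - 152610\right) = \left(-316300\right) \left(-416475\right) = 131731042500$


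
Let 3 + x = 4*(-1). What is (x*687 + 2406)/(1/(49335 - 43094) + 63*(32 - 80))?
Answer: 14997123/18872783 ≈ 0.79464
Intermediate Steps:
x = -7 (x = -3 + 4*(-1) = -3 - 4 = -7)
(x*687 + 2406)/(1/(49335 - 43094) + 63*(32 - 80)) = (-7*687 + 2406)/(1/(49335 - 43094) + 63*(32 - 80)) = (-4809 + 2406)/(1/6241 + 63*(-48)) = -2403/(1/6241 - 3024) = -2403/(-18872783/6241) = -2403*(-6241/18872783) = 14997123/18872783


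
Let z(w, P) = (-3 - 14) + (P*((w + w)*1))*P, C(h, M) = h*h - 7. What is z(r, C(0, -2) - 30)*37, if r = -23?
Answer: -2330667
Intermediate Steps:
C(h, M) = -7 + h² (C(h, M) = h² - 7 = -7 + h²)
z(w, P) = -17 + 2*w*P² (z(w, P) = -17 + (P*((2*w)*1))*P = -17 + (P*(2*w))*P = -17 + (2*P*w)*P = -17 + 2*w*P²)
z(r, C(0, -2) - 30)*37 = (-17 + 2*(-23)*((-7 + 0²) - 30)²)*37 = (-17 + 2*(-23)*((-7 + 0) - 30)²)*37 = (-17 + 2*(-23)*(-7 - 30)²)*37 = (-17 + 2*(-23)*(-37)²)*37 = (-17 + 2*(-23)*1369)*37 = (-17 - 62974)*37 = -62991*37 = -2330667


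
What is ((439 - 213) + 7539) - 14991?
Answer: -7226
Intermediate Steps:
((439 - 213) + 7539) - 14991 = (226 + 7539) - 14991 = 7765 - 14991 = -7226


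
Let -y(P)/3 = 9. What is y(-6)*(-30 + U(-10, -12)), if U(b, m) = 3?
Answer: 729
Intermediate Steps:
y(P) = -27 (y(P) = -3*9 = -27)
y(-6)*(-30 + U(-10, -12)) = -27*(-30 + 3) = -27*(-27) = 729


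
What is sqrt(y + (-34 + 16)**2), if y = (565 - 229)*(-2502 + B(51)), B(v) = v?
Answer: 6*I*sqrt(22867) ≈ 907.31*I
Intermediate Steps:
y = -823536 (y = (565 - 229)*(-2502 + 51) = 336*(-2451) = -823536)
sqrt(y + (-34 + 16)**2) = sqrt(-823536 + (-34 + 16)**2) = sqrt(-823536 + (-18)**2) = sqrt(-823536 + 324) = sqrt(-823212) = 6*I*sqrt(22867)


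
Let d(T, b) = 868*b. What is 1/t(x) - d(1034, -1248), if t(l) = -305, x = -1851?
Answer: 330395519/305 ≈ 1.0833e+6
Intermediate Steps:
1/t(x) - d(1034, -1248) = 1/(-305) - 868*(-1248) = -1/305 - 1*(-1083264) = -1/305 + 1083264 = 330395519/305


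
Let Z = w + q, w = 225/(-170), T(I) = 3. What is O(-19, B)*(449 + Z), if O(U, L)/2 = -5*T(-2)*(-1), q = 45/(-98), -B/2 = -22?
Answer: 11175960/833 ≈ 13417.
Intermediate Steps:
B = 44 (B = -2*(-22) = 44)
q = -45/98 (q = 45*(-1/98) = -45/98 ≈ -0.45918)
O(U, L) = 30 (O(U, L) = 2*(-5*3*(-1)) = 2*(-15*(-1)) = 2*15 = 30)
w = -45/34 (w = 225*(-1/170) = -45/34 ≈ -1.3235)
Z = -1485/833 (Z = -45/34 - 45/98 = -1485/833 ≈ -1.7827)
O(-19, B)*(449 + Z) = 30*(449 - 1485/833) = 30*(372532/833) = 11175960/833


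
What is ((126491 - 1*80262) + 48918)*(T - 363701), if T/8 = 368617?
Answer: 245977354545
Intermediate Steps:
T = 2948936 (T = 8*368617 = 2948936)
((126491 - 1*80262) + 48918)*(T - 363701) = ((126491 - 1*80262) + 48918)*(2948936 - 363701) = ((126491 - 80262) + 48918)*2585235 = (46229 + 48918)*2585235 = 95147*2585235 = 245977354545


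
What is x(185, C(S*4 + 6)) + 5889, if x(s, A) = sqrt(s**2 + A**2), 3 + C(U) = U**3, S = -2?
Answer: 5889 + sqrt(34346) ≈ 6074.3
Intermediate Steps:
C(U) = -3 + U**3
x(s, A) = sqrt(A**2 + s**2)
x(185, C(S*4 + 6)) + 5889 = sqrt((-3 + (-2*4 + 6)**3)**2 + 185**2) + 5889 = sqrt((-3 + (-8 + 6)**3)**2 + 34225) + 5889 = sqrt((-3 + (-2)**3)**2 + 34225) + 5889 = sqrt((-3 - 8)**2 + 34225) + 5889 = sqrt((-11)**2 + 34225) + 5889 = sqrt(121 + 34225) + 5889 = sqrt(34346) + 5889 = 5889 + sqrt(34346)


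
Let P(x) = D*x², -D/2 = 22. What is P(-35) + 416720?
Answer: 362820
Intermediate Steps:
D = -44 (D = -2*22 = -44)
P(x) = -44*x²
P(-35) + 416720 = -44*(-35)² + 416720 = -44*1225 + 416720 = -53900 + 416720 = 362820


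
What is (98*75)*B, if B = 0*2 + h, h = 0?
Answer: 0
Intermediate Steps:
B = 0 (B = 0*2 + 0 = 0 + 0 = 0)
(98*75)*B = (98*75)*0 = 7350*0 = 0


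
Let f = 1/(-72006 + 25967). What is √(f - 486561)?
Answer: 2*I*√257827399243330/46039 ≈ 697.54*I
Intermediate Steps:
f = -1/46039 (f = 1/(-46039) = -1/46039 ≈ -2.1721e-5)
√(f - 486561) = √(-1/46039 - 486561) = √(-22400781880/46039) = 2*I*√257827399243330/46039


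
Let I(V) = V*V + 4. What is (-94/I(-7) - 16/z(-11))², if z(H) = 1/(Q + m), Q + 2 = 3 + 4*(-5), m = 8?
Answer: 85266756/2809 ≈ 30355.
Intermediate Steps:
I(V) = 4 + V² (I(V) = V² + 4 = 4 + V²)
Q = -19 (Q = -2 + (3 + 4*(-5)) = -2 + (3 - 20) = -2 - 17 = -19)
z(H) = -1/11 (z(H) = 1/(-19 + 8) = 1/(-11) = -1/11)
(-94/I(-7) - 16/z(-11))² = (-94/(4 + (-7)²) - 16/(-1/11))² = (-94/(4 + 49) - 16*(-11))² = (-94/53 + 176)² = (9234/53)² = 85266756/2809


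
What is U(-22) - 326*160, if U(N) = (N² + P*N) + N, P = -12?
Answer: -51434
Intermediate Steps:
U(N) = N² - 11*N (U(N) = (N² - 12*N) + N = N² - 11*N)
U(-22) - 326*160 = -22*(-11 - 22) - 326*160 = -22*(-33) - 52160 = 726 - 52160 = -51434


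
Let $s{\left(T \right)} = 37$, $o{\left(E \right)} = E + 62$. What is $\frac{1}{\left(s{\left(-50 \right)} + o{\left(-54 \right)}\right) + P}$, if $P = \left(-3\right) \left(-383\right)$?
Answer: $\frac{1}{1194} \approx 0.00083752$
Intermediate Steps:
$o{\left(E \right)} = 62 + E$
$P = 1149$
$\frac{1}{\left(s{\left(-50 \right)} + o{\left(-54 \right)}\right) + P} = \frac{1}{\left(37 + \left(62 - 54\right)\right) + 1149} = \frac{1}{\left(37 + 8\right) + 1149} = \frac{1}{45 + 1149} = \frac{1}{1194}$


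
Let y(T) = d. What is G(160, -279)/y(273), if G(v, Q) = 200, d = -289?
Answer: -200/289 ≈ -0.69204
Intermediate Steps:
y(T) = -289
G(160, -279)/y(273) = 200/(-289) = 200*(-1/289) = -200/289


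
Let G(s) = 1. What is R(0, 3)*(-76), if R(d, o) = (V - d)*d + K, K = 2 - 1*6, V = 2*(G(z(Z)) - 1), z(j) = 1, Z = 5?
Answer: 304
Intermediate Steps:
V = 0 (V = 2*(1 - 1) = 2*0 = 0)
K = -4 (K = 2 - 6 = -4)
R(d, o) = -4 - d² (R(d, o) = (0 - d)*d - 4 = (-d)*d - 4 = -d² - 4 = -4 - d²)
R(0, 3)*(-76) = (-4 - 1*0²)*(-76) = (-4 - 1*0)*(-76) = (-4 + 0)*(-76) = -4*(-76) = 304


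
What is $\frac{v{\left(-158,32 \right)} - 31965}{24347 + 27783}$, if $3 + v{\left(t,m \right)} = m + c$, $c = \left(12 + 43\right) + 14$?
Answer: $- \frac{31867}{52130} \approx -0.6113$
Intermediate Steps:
$c = 69$ ($c = 55 + 14 = 69$)
$v{\left(t,m \right)} = 66 + m$ ($v{\left(t,m \right)} = -3 + \left(m + 69\right) = -3 + \left(69 + m\right) = 66 + m$)
$\frac{v{\left(-158,32 \right)} - 31965}{24347 + 27783} = \frac{\left(66 + 32\right) - 31965}{24347 + 27783} = \frac{98 - 31965}{52130} = \left(-31867\right) \frac{1}{52130} = - \frac{31867}{52130}$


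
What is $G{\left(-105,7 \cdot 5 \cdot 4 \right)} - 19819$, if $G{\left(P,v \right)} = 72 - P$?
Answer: $-19642$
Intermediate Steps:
$G{\left(-105,7 \cdot 5 \cdot 4 \right)} - 19819 = \left(72 - -105\right) - 19819 = \left(72 + 105\right) - 19819 = 177 - 19819 = -19642$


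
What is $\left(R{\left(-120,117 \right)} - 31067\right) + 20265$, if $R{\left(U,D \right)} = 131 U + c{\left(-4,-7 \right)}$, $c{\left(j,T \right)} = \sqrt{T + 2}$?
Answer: $-26522 + i \sqrt{5} \approx -26522.0 + 2.2361 i$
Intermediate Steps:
$c{\left(j,T \right)} = \sqrt{2 + T}$
$R{\left(U,D \right)} = 131 U + i \sqrt{5}$ ($R{\left(U,D \right)} = 131 U + \sqrt{2 - 7} = 131 U + \sqrt{-5} = 131 U + i \sqrt{5}$)
$\left(R{\left(-120,117 \right)} - 31067\right) + 20265 = \left(\left(131 \left(-120\right) + i \sqrt{5}\right) - 31067\right) + 20265 = \left(\left(-15720 + i \sqrt{5}\right) - 31067\right) + 20265 = \left(-46787 + i \sqrt{5}\right) + 20265 = -26522 + i \sqrt{5}$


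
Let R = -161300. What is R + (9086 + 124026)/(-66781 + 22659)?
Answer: -3558505856/22061 ≈ -1.6130e+5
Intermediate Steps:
R + (9086 + 124026)/(-66781 + 22659) = -161300 + (9086 + 124026)/(-66781 + 22659) = -161300 + 133112/(-44122) = -161300 + 133112*(-1/44122) = -161300 - 66556/22061 = -3558505856/22061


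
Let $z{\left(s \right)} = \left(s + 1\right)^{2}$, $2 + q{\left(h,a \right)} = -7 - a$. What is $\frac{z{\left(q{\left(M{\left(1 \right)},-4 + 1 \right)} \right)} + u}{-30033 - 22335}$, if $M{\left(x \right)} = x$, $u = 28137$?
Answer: $- \frac{14081}{26184} \approx -0.53777$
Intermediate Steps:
$q{\left(h,a \right)} = -9 - a$ ($q{\left(h,a \right)} = -2 - \left(7 + a\right) = -9 - a$)
$z{\left(s \right)} = \left(1 + s\right)^{2}$
$\frac{z{\left(q{\left(M{\left(1 \right)},-4 + 1 \right)} \right)} + u}{-30033 - 22335} = \frac{\left(1 - 6\right)^{2} + 28137}{-30033 - 22335} = \frac{\left(1 - 6\right)^{2} + 28137}{-52368} = \left(\left(1 + \left(-9 + 3\right)\right)^{2} + 28137\right) \left(- \frac{1}{52368}\right) = \left(\left(1 - 6\right)^{2} + 28137\right) \left(- \frac{1}{52368}\right) = \left(\left(-5\right)^{2} + 28137\right) \left(- \frac{1}{52368}\right) = \left(25 + 28137\right) \left(- \frac{1}{52368}\right) = 28162 \left(- \frac{1}{52368}\right) = - \frac{14081}{26184}$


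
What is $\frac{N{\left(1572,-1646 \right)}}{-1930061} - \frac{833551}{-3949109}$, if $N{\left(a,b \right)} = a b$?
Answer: $\frac{11827171203419}{7622021265649} \approx 1.5517$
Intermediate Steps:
$\frac{N{\left(1572,-1646 \right)}}{-1930061} - \frac{833551}{-3949109} = \frac{1572 \left(-1646\right)}{-1930061} - \frac{833551}{-3949109} = \left(-2587512\right) \left(- \frac{1}{1930061}\right) - - \frac{833551}{3949109} = \frac{2587512}{1930061} + \frac{833551}{3949109} = \frac{11827171203419}{7622021265649}$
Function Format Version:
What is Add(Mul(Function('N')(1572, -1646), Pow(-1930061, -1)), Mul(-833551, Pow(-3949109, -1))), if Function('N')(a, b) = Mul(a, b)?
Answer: Rational(11827171203419, 7622021265649) ≈ 1.5517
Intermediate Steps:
Add(Mul(Function('N')(1572, -1646), Pow(-1930061, -1)), Mul(-833551, Pow(-3949109, -1))) = Add(Mul(Mul(1572, -1646), Pow(-1930061, -1)), Mul(-833551, Pow(-3949109, -1))) = Add(Mul(-2587512, Rational(-1, 1930061)), Mul(-833551, Rational(-1, 3949109))) = Add(Rational(2587512, 1930061), Rational(833551, 3949109)) = Rational(11827171203419, 7622021265649)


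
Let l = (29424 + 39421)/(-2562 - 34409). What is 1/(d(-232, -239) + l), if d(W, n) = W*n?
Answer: 36971/2049899163 ≈ 1.8036e-5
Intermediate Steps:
l = -68845/36971 (l = 68845/(-36971) = 68845*(-1/36971) = -68845/36971 ≈ -1.8621)
1/(d(-232, -239) + l) = 1/(-232*(-239) - 68845/36971) = 1/(55448 - 68845/36971) = 1/(2049899163/36971) = 36971/2049899163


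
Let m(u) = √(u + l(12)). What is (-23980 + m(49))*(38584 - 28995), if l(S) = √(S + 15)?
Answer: -229944220 + 9589*√(49 + 3*√3) ≈ -2.2987e+8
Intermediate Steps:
l(S) = √(15 + S)
m(u) = √(u + 3*√3) (m(u) = √(u + √(15 + 12)) = √(u + √27) = √(u + 3*√3))
(-23980 + m(49))*(38584 - 28995) = (-23980 + √(49 + 3*√3))*(38584 - 28995) = (-23980 + √(49 + 3*√3))*9589 = -229944220 + 9589*√(49 + 3*√3)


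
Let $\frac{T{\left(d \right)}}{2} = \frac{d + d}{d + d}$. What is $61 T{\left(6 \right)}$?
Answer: $122$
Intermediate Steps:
$T{\left(d \right)} = 2$ ($T{\left(d \right)} = 2 \frac{d + d}{d + d} = 2 \frac{2 d}{2 d} = 2 \cdot 2 d \frac{1}{2 d} = 2 \cdot 1 = 2$)
$61 T{\left(6 \right)} = 61 \cdot 2 = 122$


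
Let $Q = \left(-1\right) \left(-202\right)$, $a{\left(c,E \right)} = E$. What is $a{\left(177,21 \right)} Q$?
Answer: $4242$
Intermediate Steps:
$Q = 202$
$a{\left(177,21 \right)} Q = 21 \cdot 202 = 4242$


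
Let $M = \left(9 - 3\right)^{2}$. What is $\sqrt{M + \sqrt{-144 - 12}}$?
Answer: $\sqrt{36 + 2 i \sqrt{39}} \approx 6.0871 + 1.0259 i$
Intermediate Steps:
$M = 36$ ($M = 6^{2} = 36$)
$\sqrt{M + \sqrt{-144 - 12}} = \sqrt{36 + \sqrt{-144 - 12}} = \sqrt{36 + \sqrt{-156}} = \sqrt{36 + 2 i \sqrt{39}}$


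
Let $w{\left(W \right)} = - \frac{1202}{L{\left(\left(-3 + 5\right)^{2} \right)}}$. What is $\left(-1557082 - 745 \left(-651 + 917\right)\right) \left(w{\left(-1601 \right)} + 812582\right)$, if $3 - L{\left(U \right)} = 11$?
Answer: $-1426549907277$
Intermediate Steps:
$L{\left(U \right)} = -8$ ($L{\left(U \right)} = 3 - 11 = -8$)
$w{\left(W \right)} = \frac{601}{4}$ ($w{\left(W \right)} = - \frac{1202}{-8} = \left(-1202\right) \left(- \frac{1}{8}\right) = \frac{601}{4}$)
$\left(-1557082 - 745 \left(-651 + 917\right)\right) \left(w{\left(-1601 \right)} + 812582\right) = \left(-1557082 - 745 \left(-651 + 917\right)\right) \left(\frac{601}{4} + 812582\right) = \left(-1557082 - 198170\right) \frac{3250929}{4} = \left(-1755252\right) \frac{3250929}{4} = -1426549907277$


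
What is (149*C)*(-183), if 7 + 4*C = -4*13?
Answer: 1608753/4 ≈ 4.0219e+5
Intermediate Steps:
C = -59/4 (C = -7/4 + (-4*13)/4 = -7/4 + (¼)*(-52) = -7/4 - 13 = -59/4 ≈ -14.750)
(149*C)*(-183) = (149*(-59/4))*(-183) = -8791/4*(-183) = 1608753/4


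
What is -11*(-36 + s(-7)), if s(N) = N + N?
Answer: 550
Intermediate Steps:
s(N) = 2*N
-11*(-36 + s(-7)) = -11*(-36 + 2*(-7)) = -11*(-36 - 14) = -11*(-50) = 550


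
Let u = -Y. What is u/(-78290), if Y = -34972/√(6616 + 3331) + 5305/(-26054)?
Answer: -1061/407953532 - 2498*√203/7946435 ≈ -0.0044815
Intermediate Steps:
Y = -5305/26054 - 4996*√203/203 (Y = -34972*√203/1421 + 5305*(-1/26054) = -34972*√203/1421 - 5305/26054 = -4996*√203/203 - 5305/26054 = -5305/26054 - 4996*√203/203 ≈ -350.85)
u = 5305/26054 + 4996*√203/203 (u = -(-5305/26054 - 4996*√203/203) = 5305/26054 + 4996*√203/203 ≈ 350.85)
u/(-78290) = (5305/26054 + 4996*√203/203)/(-78290) = (5305/26054 + 4996*√203/203)*(-1/78290) = -1061/407953532 - 2498*√203/7946435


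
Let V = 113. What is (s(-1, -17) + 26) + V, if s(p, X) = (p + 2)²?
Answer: 140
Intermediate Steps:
s(p, X) = (2 + p)²
(s(-1, -17) + 26) + V = ((2 - 1)² + 26) + 113 = (1² + 26) + 113 = (1 + 26) + 113 = 27 + 113 = 140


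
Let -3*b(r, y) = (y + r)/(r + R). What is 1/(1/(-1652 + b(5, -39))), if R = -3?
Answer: -4939/3 ≈ -1646.3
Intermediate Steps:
b(r, y) = -(r + y)/(3*(-3 + r)) (b(r, y) = -(y + r)/(3*(r - 3)) = -(r + y)/(3*(-3 + r)))
1/(1/(-1652 + b(5, -39))) = 1/(1/(-1652 + (-1*5 - 1*(-39))/(3*(-3 + 5)))) = 1/(1/(-1652 + (⅓)*(-5 + 39)/2)) = 1/(1/(-1652 + (⅓)*(½)*34)) = 1/(1/(-1652 + 17/3)) = 1/(1/(-4939/3)) = 1/(-3/4939) = -4939/3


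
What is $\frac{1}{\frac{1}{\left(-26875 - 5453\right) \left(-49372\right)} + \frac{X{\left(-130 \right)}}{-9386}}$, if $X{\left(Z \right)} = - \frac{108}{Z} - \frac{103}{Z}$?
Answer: $- \frac{486881719290720}{84193865299} \approx -5782.9$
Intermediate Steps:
$X{\left(Z \right)} = - \frac{211}{Z}$
$\frac{1}{\frac{1}{\left(-26875 - 5453\right) \left(-49372\right)} + \frac{X{\left(-130 \right)}}{-9386}} = \frac{1}{\frac{1}{\left(-26875 - 5453\right) \left(-49372\right)} + \frac{\left(-211\right) \frac{1}{-130}}{-9386}} = \frac{1}{\frac{1}{-32328} \left(- \frac{1}{49372}\right) + \left(-211\right) \left(- \frac{1}{130}\right) \left(- \frac{1}{9386}\right)} = \frac{1}{\left(- \frac{1}{32328}\right) \left(- \frac{1}{49372}\right) + \frac{211}{130} \left(- \frac{1}{9386}\right)} = \frac{1}{\frac{1}{1596098016} - \frac{211}{1220180}} = \frac{1}{- \frac{84193865299}{486881719290720}} = - \frac{486881719290720}{84193865299}$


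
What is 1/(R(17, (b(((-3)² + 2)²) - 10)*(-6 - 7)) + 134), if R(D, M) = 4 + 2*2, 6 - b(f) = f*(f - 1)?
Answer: 1/142 ≈ 0.0070423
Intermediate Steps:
b(f) = 6 - f*(-1 + f) (b(f) = 6 - f*(f - 1) = 6 - f*(-1 + f))
R(D, M) = 8 (R(D, M) = 4 + 4 = 8)
1/(R(17, (b(((-3)² + 2)²) - 10)*(-6 - 7)) + 134) = 1/(8 + 134) = 1/142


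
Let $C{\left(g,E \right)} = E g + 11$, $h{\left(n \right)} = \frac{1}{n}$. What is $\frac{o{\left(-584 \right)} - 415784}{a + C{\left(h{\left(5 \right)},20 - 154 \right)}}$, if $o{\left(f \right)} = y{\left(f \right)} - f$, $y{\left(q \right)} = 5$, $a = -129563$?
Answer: $\frac{2075975}{647894} \approx 3.2042$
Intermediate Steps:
$o{\left(f \right)} = 5 - f$
$C{\left(g,E \right)} = 11 + E g$
$\frac{o{\left(-584 \right)} - 415784}{a + C{\left(h{\left(5 \right)},20 - 154 \right)}} = \frac{\left(5 - -584\right) - 415784}{-129563 + \left(11 + \frac{20 - 154}{5}\right)} = \frac{\left(5 + 584\right) - 415784}{-129563 + \left(11 - \frac{134}{5}\right)} = \frac{589 - 415784}{-129563 + \left(11 - \frac{134}{5}\right)} = - \frac{415195}{-129563 - \frac{79}{5}} = - \frac{415195}{- \frac{647894}{5}} = \left(-415195\right) \left(- \frac{5}{647894}\right) = \frac{2075975}{647894}$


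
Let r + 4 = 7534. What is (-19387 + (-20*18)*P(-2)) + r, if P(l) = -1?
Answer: -11497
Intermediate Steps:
r = 7530 (r = -4 + 7534 = 7530)
(-19387 + (-20*18)*P(-2)) + r = (-19387 - 20*18*(-1)) + 7530 = (-19387 - 360*(-1)) + 7530 = (-19387 + 360) + 7530 = -19027 + 7530 = -11497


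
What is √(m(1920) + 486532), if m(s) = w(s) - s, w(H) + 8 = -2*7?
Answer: √484590 ≈ 696.13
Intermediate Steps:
w(H) = -22 (w(H) = -8 - 2*7 = -8 - 14 = -22)
m(s) = -22 - s
√(m(1920) + 486532) = √((-22 - 1*1920) + 486532) = √((-22 - 1920) + 486532) = √(-1942 + 486532) = √484590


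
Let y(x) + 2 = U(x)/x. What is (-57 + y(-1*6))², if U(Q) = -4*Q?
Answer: 3969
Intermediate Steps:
y(x) = -6 (y(x) = -2 + (-4*x)/x = -2 - 4 = -6)
(-57 + y(-1*6))² = (-57 - 6)² = (-63)² = 3969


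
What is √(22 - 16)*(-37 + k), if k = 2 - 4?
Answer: -39*√6 ≈ -95.530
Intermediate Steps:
k = -2
√(22 - 16)*(-37 + k) = √(22 - 16)*(-37 - 2) = √6*(-39) = -39*√6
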